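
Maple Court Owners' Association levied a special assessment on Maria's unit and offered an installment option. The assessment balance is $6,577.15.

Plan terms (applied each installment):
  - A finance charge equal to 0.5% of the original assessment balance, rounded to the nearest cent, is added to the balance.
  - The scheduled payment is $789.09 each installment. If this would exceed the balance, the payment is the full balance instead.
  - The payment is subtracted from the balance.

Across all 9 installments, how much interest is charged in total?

Installment 1: $6,577.15 +$32.89 interest = $6,610.04; pay $789.09 → $5,820.95
Installment 2: $5,820.95 +$32.89 interest = $5,853.84; pay $789.09 → $5,064.75
Installment 3: $5,064.75 +$32.89 interest = $5,097.64; pay $789.09 → $4,308.55
Installment 4: $4,308.55 +$32.89 interest = $4,341.44; pay $789.09 → $3,552.35
Installment 5: $3,552.35 +$32.89 interest = $3,585.24; pay $789.09 → $2,796.15
Installment 6: $2,796.15 +$32.89 interest = $2,829.04; pay $789.09 → $2,039.95
Installment 7: $2,039.95 +$32.89 interest = $2,072.84; pay $789.09 → $1,283.75
Installment 8: $1,283.75 +$32.89 interest = $1,316.64; pay $789.09 → $527.55
Installment 9: $527.55 +$32.89 interest = $560.44; pay $560.44 → $0.00
Total interest: $32.89 + $32.89 + $32.89 + $32.89 + $32.89 + $32.89 + $32.89 + $32.89 + $32.89 = $296.01

$296.01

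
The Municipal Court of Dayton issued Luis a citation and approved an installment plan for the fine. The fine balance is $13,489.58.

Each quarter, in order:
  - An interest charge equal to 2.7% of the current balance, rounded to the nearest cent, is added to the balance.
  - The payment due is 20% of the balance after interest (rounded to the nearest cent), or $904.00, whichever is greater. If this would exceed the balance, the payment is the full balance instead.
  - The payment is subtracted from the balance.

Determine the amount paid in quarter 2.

$2,276.46

Quarter 1: $13,489.58 +$364.22 interest = $13,853.80; pay $2,770.76 → $11,083.04
Quarter 2: $11,083.04 +$299.24 interest = $11,382.28; pay $2,276.46 → $9,105.82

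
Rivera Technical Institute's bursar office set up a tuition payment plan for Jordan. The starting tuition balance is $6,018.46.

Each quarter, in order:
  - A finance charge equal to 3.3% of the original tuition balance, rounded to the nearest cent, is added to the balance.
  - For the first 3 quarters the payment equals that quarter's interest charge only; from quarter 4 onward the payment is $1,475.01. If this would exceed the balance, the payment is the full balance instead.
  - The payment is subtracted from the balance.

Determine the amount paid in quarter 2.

$198.61

# | Opening | Interest | Payment | End bal
1 | $6,018.46 | $198.61 | $198.61 | $6,018.46
2 | $6,018.46 | $198.61 | $198.61 | $6,018.46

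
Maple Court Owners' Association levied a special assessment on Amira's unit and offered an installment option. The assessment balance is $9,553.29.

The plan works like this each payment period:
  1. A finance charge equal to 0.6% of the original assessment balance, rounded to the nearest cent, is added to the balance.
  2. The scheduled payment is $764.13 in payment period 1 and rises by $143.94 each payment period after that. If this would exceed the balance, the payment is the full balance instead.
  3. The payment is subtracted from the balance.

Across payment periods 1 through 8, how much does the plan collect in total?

$10,011.85

Payment period 1: $9,553.29 +$57.32 interest = $9,610.61; pay $764.13 → $8,846.48
Payment period 2: $8,846.48 +$57.32 interest = $8,903.80; pay $908.07 → $7,995.73
Payment period 3: $7,995.73 +$57.32 interest = $8,053.05; pay $1,052.01 → $7,001.04
Payment period 4: $7,001.04 +$57.32 interest = $7,058.36; pay $1,195.95 → $5,862.41
Payment period 5: $5,862.41 +$57.32 interest = $5,919.73; pay $1,339.89 → $4,579.84
Payment period 6: $4,579.84 +$57.32 interest = $4,637.16; pay $1,483.83 → $3,153.33
Payment period 7: $3,153.33 +$57.32 interest = $3,210.65; pay $1,627.77 → $1,582.88
Payment period 8: $1,582.88 +$57.32 interest = $1,640.20; pay $1,640.20 → $0.00
Total paid: $10,011.85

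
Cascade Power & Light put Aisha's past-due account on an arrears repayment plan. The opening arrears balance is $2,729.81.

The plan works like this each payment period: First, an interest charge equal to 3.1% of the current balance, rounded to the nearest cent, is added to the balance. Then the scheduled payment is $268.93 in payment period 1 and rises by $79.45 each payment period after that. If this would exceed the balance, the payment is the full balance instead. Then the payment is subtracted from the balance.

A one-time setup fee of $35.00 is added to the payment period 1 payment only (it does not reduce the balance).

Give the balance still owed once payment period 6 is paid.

Payment period 1: opening $2,729.81; interest $84.62 → $2,814.43; payment $268.93 (+ $35.00 fee); balance $2,545.50
Payment period 2: opening $2,545.50; interest $78.91 → $2,624.41; payment $348.38; balance $2,276.03
Payment period 3: opening $2,276.03; interest $70.56 → $2,346.59; payment $427.83; balance $1,918.76
Payment period 4: opening $1,918.76; interest $59.48 → $1,978.24; payment $507.28; balance $1,470.96
Payment period 5: opening $1,470.96; interest $45.60 → $1,516.56; payment $586.73; balance $929.83
Payment period 6: opening $929.83; interest $28.82 → $958.65; payment $666.18; balance $292.47

$292.47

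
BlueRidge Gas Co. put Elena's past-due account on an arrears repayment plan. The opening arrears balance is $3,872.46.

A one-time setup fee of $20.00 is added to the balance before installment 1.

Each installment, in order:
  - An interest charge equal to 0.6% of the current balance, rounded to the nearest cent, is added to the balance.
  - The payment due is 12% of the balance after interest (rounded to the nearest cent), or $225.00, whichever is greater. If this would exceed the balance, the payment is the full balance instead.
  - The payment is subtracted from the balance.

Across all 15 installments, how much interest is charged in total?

$159.85

Installment 1: $3,892.46 +$23.35 interest = $3,915.81; pay $469.90 → $3,445.91
Installment 2: $3,445.91 +$20.68 interest = $3,466.59; pay $415.99 → $3,050.60
Installment 3: $3,050.60 +$18.30 interest = $3,068.90; pay $368.27 → $2,700.63
Installment 4: $2,700.63 +$16.20 interest = $2,716.83; pay $326.02 → $2,390.81
Installment 5: $2,390.81 +$14.34 interest = $2,405.15; pay $288.62 → $2,116.53
Installment 6: $2,116.53 +$12.70 interest = $2,129.23; pay $255.51 → $1,873.72
Installment 7: $1,873.72 +$11.24 interest = $1,884.96; pay $226.20 → $1,658.76
Installment 8: $1,658.76 +$9.95 interest = $1,668.71; pay $225.00 → $1,443.71
Installment 9: $1,443.71 +$8.66 interest = $1,452.37; pay $225.00 → $1,227.37
Installment 10: $1,227.37 +$7.36 interest = $1,234.73; pay $225.00 → $1,009.73
Installment 11: $1,009.73 +$6.06 interest = $1,015.79; pay $225.00 → $790.79
Installment 12: $790.79 +$4.74 interest = $795.53; pay $225.00 → $570.53
Installment 13: $570.53 +$3.42 interest = $573.95; pay $225.00 → $348.95
Installment 14: $348.95 +$2.09 interest = $351.04; pay $225.00 → $126.04
Installment 15: $126.04 +$0.76 interest = $126.80; pay $126.80 → $0.00
Total interest: $23.35 + $20.68 + $18.30 + $16.20 + $14.34 + $12.70 + $11.24 + $9.95 + $8.66 + $7.36 + $6.06 + $4.74 + $3.42 + $2.09 + $0.76 = $159.85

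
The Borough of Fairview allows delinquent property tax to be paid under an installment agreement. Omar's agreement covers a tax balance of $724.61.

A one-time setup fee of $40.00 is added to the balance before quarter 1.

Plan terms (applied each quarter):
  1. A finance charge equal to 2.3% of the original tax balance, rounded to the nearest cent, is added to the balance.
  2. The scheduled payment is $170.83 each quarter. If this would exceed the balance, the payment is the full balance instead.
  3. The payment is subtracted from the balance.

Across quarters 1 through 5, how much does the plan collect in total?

# | Opening | Interest | Payment | End bal
1 | $764.61 | $16.67 | $170.83 | $610.45
2 | $610.45 | $16.67 | $170.83 | $456.29
3 | $456.29 | $16.67 | $170.83 | $302.13
4 | $302.13 | $16.67 | $170.83 | $147.97
5 | $147.97 | $16.67 | $164.64 | $0.00
Total paid: $847.96

$847.96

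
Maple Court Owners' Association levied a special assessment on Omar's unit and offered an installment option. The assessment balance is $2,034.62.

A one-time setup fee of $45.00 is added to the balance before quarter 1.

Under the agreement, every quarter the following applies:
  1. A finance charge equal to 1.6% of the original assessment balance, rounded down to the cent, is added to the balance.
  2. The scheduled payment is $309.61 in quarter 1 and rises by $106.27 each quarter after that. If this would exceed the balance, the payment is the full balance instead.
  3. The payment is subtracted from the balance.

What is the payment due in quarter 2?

Quarter 1: $2,079.62 +$32.55 interest = $2,112.17; pay $309.61 → $1,802.56
Quarter 2: $1,802.56 +$32.55 interest = $1,835.11; pay $415.88 → $1,419.23

$415.88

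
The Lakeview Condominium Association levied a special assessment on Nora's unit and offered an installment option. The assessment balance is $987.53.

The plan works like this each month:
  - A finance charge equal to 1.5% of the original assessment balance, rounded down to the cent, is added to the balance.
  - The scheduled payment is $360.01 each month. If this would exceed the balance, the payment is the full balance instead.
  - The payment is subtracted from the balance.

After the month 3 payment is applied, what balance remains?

Month 1: $987.53 +$14.81 interest = $1,002.34; pay $360.01 → $642.33
Month 2: $642.33 +$14.81 interest = $657.14; pay $360.01 → $297.13
Month 3: $297.13 +$14.81 interest = $311.94; pay $311.94 → $0.00

$0.00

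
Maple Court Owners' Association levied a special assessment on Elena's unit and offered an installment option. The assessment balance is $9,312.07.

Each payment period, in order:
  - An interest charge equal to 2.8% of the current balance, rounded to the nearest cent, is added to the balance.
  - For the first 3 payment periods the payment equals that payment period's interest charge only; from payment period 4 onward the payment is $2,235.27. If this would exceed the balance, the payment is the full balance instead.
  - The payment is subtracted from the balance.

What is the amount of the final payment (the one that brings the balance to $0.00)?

$1,106.12

# | Opening | Interest | Payment | End bal
1 | $9,312.07 | $260.74 | $260.74 | $9,312.07
2 | $9,312.07 | $260.74 | $260.74 | $9,312.07
3 | $9,312.07 | $260.74 | $260.74 | $9,312.07
4 | $9,312.07 | $260.74 | $2,235.27 | $7,337.54
5 | $7,337.54 | $205.45 | $2,235.27 | $5,307.72
6 | $5,307.72 | $148.62 | $2,235.27 | $3,221.07
7 | $3,221.07 | $90.19 | $2,235.27 | $1,075.99
8 | $1,075.99 | $30.13 | $1,106.12 | $0.00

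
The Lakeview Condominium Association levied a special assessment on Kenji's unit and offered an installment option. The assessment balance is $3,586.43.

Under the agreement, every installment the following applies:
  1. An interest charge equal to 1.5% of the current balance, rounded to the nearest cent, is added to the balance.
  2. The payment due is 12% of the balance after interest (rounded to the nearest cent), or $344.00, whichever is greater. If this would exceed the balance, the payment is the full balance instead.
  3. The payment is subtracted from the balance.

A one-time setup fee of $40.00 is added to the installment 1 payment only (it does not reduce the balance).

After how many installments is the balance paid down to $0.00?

Installment 1: opening $3,586.43; interest $53.80 → $3,640.23; payment $436.83 (+ $40.00 fee); balance $3,203.40
Installment 2: opening $3,203.40; interest $48.05 → $3,251.45; payment $390.17; balance $2,861.28
Installment 3: opening $2,861.28; interest $42.92 → $2,904.20; payment $348.50; balance $2,555.70
Installment 4: opening $2,555.70; interest $38.34 → $2,594.04; payment $344.00; balance $2,250.04
Installment 5: opening $2,250.04; interest $33.75 → $2,283.79; payment $344.00; balance $1,939.79
Installment 6: opening $1,939.79; interest $29.10 → $1,968.89; payment $344.00; balance $1,624.89
Installment 7: opening $1,624.89; interest $24.37 → $1,649.26; payment $344.00; balance $1,305.26
Installment 8: opening $1,305.26; interest $19.58 → $1,324.84; payment $344.00; balance $980.84
Installment 9: opening $980.84; interest $14.71 → $995.55; payment $344.00; balance $651.55
Installment 10: opening $651.55; interest $9.77 → $661.32; payment $344.00; balance $317.32
Installment 11: opening $317.32; interest $4.76 → $322.08; payment $322.08; balance $0.00
Balance reaches $0.00 in installment 11.

11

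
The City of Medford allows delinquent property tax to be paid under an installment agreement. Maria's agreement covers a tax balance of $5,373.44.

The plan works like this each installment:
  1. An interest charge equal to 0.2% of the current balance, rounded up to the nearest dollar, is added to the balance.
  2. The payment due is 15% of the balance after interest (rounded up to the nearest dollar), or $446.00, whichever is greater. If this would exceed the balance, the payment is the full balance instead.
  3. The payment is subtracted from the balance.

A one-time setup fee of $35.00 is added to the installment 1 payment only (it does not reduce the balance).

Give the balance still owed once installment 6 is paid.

$1,946.44

# | Opening | Interest | Payment | Fee | End bal
1 | $5,373.44 | $11.00 | $808.00 | $35.00 | $4,576.44
2 | $4,576.44 | $10.00 | $688.00 | — | $3,898.44
3 | $3,898.44 | $8.00 | $586.00 | — | $3,320.44
4 | $3,320.44 | $7.00 | $500.00 | — | $2,827.44
5 | $2,827.44 | $6.00 | $446.00 | — | $2,387.44
6 | $2,387.44 | $5.00 | $446.00 | — | $1,946.44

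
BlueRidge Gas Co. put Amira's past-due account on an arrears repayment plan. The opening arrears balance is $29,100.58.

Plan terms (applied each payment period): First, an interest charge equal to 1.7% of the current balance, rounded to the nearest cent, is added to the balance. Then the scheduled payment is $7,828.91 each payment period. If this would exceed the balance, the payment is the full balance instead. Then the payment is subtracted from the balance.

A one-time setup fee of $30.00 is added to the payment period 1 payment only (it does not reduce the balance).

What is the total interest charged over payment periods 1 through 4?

# | Opening | Interest | Payment | Fee | End bal
1 | $29,100.58 | $494.71 | $7,828.91 | $30.00 | $21,766.38
2 | $21,766.38 | $370.03 | $7,828.91 | — | $14,307.50
3 | $14,307.50 | $243.23 | $7,828.91 | — | $6,721.82
4 | $6,721.82 | $114.27 | $6,836.09 | — | $0.00
Total interest: $494.71 + $370.03 + $243.23 + $114.27 = $1,222.24

$1,222.24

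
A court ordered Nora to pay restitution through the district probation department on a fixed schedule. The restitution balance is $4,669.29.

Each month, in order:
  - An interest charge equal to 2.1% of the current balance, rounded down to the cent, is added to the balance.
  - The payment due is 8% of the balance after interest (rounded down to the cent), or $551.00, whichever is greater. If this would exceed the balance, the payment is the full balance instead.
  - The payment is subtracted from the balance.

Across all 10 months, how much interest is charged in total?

Month 1: $4,669.29 +$98.05 interest = $4,767.34; pay $551.00 → $4,216.34
Month 2: $4,216.34 +$88.54 interest = $4,304.88; pay $551.00 → $3,753.88
Month 3: $3,753.88 +$78.83 interest = $3,832.71; pay $551.00 → $3,281.71
Month 4: $3,281.71 +$68.91 interest = $3,350.62; pay $551.00 → $2,799.62
Month 5: $2,799.62 +$58.79 interest = $2,858.41; pay $551.00 → $2,307.41
Month 6: $2,307.41 +$48.45 interest = $2,355.86; pay $551.00 → $1,804.86
Month 7: $1,804.86 +$37.90 interest = $1,842.76; pay $551.00 → $1,291.76
Month 8: $1,291.76 +$27.12 interest = $1,318.88; pay $551.00 → $767.88
Month 9: $767.88 +$16.12 interest = $784.00; pay $551.00 → $233.00
Month 10: $233.00 +$4.89 interest = $237.89; pay $237.89 → $0.00
Total interest: $98.05 + $88.54 + $78.83 + $68.91 + $58.79 + $48.45 + $37.90 + $27.12 + $16.12 + $4.89 = $527.60

$527.60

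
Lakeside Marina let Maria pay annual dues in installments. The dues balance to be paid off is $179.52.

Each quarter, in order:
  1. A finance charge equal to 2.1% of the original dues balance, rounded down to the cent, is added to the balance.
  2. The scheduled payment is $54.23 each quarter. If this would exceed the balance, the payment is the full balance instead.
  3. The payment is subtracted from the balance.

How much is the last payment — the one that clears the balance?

$31.87

# | Opening | Interest | Payment | End bal
1 | $179.52 | $3.76 | $54.23 | $129.05
2 | $129.05 | $3.76 | $54.23 | $78.58
3 | $78.58 | $3.76 | $54.23 | $28.11
4 | $28.11 | $3.76 | $31.87 | $0.00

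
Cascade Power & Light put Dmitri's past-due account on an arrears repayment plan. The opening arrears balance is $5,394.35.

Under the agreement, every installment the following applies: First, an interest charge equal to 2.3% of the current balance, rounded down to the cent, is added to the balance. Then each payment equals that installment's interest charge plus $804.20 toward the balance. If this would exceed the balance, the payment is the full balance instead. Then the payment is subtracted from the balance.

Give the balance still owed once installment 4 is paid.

Installment 1: opening $5,394.35; interest $124.07 → $5,518.42; payment $928.27; balance $4,590.15
Installment 2: opening $4,590.15; interest $105.57 → $4,695.72; payment $909.77; balance $3,785.95
Installment 3: opening $3,785.95; interest $87.07 → $3,873.02; payment $891.27; balance $2,981.75
Installment 4: opening $2,981.75; interest $68.58 → $3,050.33; payment $872.78; balance $2,177.55

$2,177.55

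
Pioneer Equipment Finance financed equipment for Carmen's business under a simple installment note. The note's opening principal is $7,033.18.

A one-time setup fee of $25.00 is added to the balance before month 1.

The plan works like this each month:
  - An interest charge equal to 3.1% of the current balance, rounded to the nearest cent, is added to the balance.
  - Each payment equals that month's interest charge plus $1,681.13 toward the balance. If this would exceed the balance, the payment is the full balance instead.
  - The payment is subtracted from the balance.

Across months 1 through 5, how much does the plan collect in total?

Month 1: opening $7,058.18; interest $218.80 → $7,276.98; payment $1,899.93; balance $5,377.05
Month 2: opening $5,377.05; interest $166.69 → $5,543.74; payment $1,847.82; balance $3,695.92
Month 3: opening $3,695.92; interest $114.57 → $3,810.49; payment $1,795.70; balance $2,014.79
Month 4: opening $2,014.79; interest $62.46 → $2,077.25; payment $1,743.59; balance $333.66
Month 5: opening $333.66; interest $10.34 → $344.00; payment $344.00; balance $0.00
Total paid: $7,631.04

$7,631.04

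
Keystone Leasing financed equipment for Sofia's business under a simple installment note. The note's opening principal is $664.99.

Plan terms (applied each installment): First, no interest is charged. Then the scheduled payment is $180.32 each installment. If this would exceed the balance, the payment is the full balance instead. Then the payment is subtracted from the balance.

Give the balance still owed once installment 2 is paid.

$304.35

Installment 1: opening $664.99; payment $180.32; balance $484.67
Installment 2: opening $484.67; payment $180.32; balance $304.35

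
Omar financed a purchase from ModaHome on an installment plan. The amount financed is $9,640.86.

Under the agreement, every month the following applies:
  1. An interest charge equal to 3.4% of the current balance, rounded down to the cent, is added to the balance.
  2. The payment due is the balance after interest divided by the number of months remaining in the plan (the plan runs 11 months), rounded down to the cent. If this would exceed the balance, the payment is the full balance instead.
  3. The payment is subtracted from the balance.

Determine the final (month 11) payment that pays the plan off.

$1,266.05

Month 1: $9,640.86 +$327.78 interest = $9,968.64; pay $906.24 → $9,062.40
Month 2: $9,062.40 +$308.12 interest = $9,370.52; pay $937.05 → $8,433.47
Month 3: $8,433.47 +$286.73 interest = $8,720.20; pay $968.91 → $7,751.29
Month 4: $7,751.29 +$263.54 interest = $8,014.83; pay $1,001.85 → $7,012.98
Month 5: $7,012.98 +$238.44 interest = $7,251.42; pay $1,035.91 → $6,215.51
Month 6: $6,215.51 +$211.32 interest = $6,426.83; pay $1,071.13 → $5,355.70
Month 7: $5,355.70 +$182.09 interest = $5,537.79; pay $1,107.55 → $4,430.24
Month 8: $4,430.24 +$150.62 interest = $4,580.86; pay $1,145.21 → $3,435.65
Month 9: $3,435.65 +$116.81 interest = $3,552.46; pay $1,184.15 → $2,368.31
Month 10: $2,368.31 +$80.52 interest = $2,448.83; pay $1,224.41 → $1,224.42
Month 11: $1,224.42 +$41.63 interest = $1,266.05; pay $1,266.05 → $0.00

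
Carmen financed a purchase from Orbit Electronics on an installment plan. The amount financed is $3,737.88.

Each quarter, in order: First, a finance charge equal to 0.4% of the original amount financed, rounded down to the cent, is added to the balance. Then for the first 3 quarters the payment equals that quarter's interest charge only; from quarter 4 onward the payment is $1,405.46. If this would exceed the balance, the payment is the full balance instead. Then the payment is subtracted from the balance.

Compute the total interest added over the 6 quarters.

Quarter 1: opening $3,737.88; interest $14.95 → $3,752.83; payment $14.95; balance $3,737.88
Quarter 2: opening $3,737.88; interest $14.95 → $3,752.83; payment $14.95; balance $3,737.88
Quarter 3: opening $3,737.88; interest $14.95 → $3,752.83; payment $14.95; balance $3,737.88
Quarter 4: opening $3,737.88; interest $14.95 → $3,752.83; payment $1,405.46; balance $2,347.37
Quarter 5: opening $2,347.37; interest $14.95 → $2,362.32; payment $1,405.46; balance $956.86
Quarter 6: opening $956.86; interest $14.95 → $971.81; payment $971.81; balance $0.00
Total interest: $14.95 + $14.95 + $14.95 + $14.95 + $14.95 + $14.95 = $89.70

$89.70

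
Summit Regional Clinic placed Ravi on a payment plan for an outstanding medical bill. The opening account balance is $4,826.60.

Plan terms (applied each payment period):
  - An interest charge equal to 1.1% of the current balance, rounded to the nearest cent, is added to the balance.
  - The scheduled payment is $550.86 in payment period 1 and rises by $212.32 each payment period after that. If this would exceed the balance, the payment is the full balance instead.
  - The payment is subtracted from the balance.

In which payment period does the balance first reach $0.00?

6

Payment period 1: opening $4,826.60; interest $53.09 → $4,879.69; payment $550.86; balance $4,328.83
Payment period 2: opening $4,328.83; interest $47.62 → $4,376.45; payment $763.18; balance $3,613.27
Payment period 3: opening $3,613.27; interest $39.75 → $3,653.02; payment $975.50; balance $2,677.52
Payment period 4: opening $2,677.52; interest $29.45 → $2,706.97; payment $1,187.82; balance $1,519.15
Payment period 5: opening $1,519.15; interest $16.71 → $1,535.86; payment $1,400.14; balance $135.72
Payment period 6: opening $135.72; interest $1.49 → $137.21; payment $137.21; balance $0.00
Balance reaches $0.00 in payment period 6.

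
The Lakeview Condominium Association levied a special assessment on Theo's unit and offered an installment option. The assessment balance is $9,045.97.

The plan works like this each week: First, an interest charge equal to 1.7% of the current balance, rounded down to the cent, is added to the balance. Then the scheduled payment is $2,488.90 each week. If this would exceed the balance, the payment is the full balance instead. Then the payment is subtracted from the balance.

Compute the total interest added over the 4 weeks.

$374.22

Week 1: opening $9,045.97; interest $153.78 → $9,199.75; payment $2,488.90; balance $6,710.85
Week 2: opening $6,710.85; interest $114.08 → $6,824.93; payment $2,488.90; balance $4,336.03
Week 3: opening $4,336.03; interest $73.71 → $4,409.74; payment $2,488.90; balance $1,920.84
Week 4: opening $1,920.84; interest $32.65 → $1,953.49; payment $1,953.49; balance $0.00
Total interest: $153.78 + $114.08 + $73.71 + $32.65 = $374.22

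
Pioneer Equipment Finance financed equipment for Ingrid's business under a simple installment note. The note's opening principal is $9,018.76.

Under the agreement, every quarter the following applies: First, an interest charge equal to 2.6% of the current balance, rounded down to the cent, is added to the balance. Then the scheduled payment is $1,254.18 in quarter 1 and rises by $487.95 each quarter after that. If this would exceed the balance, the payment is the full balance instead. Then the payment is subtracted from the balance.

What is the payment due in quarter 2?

$1,742.13

# | Opening | Interest | Payment | End bal
1 | $9,018.76 | $234.48 | $1,254.18 | $7,999.06
2 | $7,999.06 | $207.97 | $1,742.13 | $6,464.90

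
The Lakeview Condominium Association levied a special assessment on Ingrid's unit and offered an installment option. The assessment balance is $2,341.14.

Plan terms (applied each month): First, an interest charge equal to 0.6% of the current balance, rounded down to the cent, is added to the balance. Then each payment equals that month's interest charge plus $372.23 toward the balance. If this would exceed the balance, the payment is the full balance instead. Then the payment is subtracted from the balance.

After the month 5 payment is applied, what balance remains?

# | Opening | Interest | Payment | End bal
1 | $2,341.14 | $14.04 | $386.27 | $1,968.91
2 | $1,968.91 | $11.81 | $384.04 | $1,596.68
3 | $1,596.68 | $9.58 | $381.81 | $1,224.45
4 | $1,224.45 | $7.34 | $379.57 | $852.22
5 | $852.22 | $5.11 | $377.34 | $479.99

$479.99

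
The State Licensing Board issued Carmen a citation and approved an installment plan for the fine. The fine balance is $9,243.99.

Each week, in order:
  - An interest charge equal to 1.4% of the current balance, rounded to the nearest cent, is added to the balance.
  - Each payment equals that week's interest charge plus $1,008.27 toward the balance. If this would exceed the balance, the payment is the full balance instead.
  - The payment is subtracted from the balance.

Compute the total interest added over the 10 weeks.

# | Opening | Interest | Payment | End bal
1 | $9,243.99 | $129.42 | $1,137.69 | $8,235.72
2 | $8,235.72 | $115.30 | $1,123.57 | $7,227.45
3 | $7,227.45 | $101.18 | $1,109.45 | $6,219.18
4 | $6,219.18 | $87.07 | $1,095.34 | $5,210.91
5 | $5,210.91 | $72.95 | $1,081.22 | $4,202.64
6 | $4,202.64 | $58.84 | $1,067.11 | $3,194.37
7 | $3,194.37 | $44.72 | $1,052.99 | $2,186.10
8 | $2,186.10 | $30.61 | $1,038.88 | $1,177.83
9 | $1,177.83 | $16.49 | $1,024.76 | $169.56
10 | $169.56 | $2.37 | $171.93 | $0.00
Total interest: $129.42 + $115.30 + $101.18 + $87.07 + $72.95 + $58.84 + $44.72 + $30.61 + $16.49 + $2.37 = $658.95

$658.95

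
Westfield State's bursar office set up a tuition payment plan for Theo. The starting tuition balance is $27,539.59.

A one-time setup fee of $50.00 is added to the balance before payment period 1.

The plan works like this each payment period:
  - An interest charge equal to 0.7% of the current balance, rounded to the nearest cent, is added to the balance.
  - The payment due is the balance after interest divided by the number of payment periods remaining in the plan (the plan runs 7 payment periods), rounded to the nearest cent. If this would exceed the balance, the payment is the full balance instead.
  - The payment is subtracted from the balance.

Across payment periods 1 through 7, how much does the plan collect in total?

$28,373.02

# | Opening | Interest | Payment | End bal
1 | $27,589.59 | $193.13 | $3,968.96 | $23,813.76
2 | $23,813.76 | $166.70 | $3,996.74 | $19,983.72
3 | $19,983.72 | $139.89 | $4,024.72 | $16,098.89
4 | $16,098.89 | $112.69 | $4,052.90 | $12,158.68
5 | $12,158.68 | $85.11 | $4,081.26 | $8,162.53
6 | $8,162.53 | $57.14 | $4,109.84 | $4,109.83
7 | $4,109.83 | $28.77 | $4,138.60 | $0.00
Total paid: $28,373.02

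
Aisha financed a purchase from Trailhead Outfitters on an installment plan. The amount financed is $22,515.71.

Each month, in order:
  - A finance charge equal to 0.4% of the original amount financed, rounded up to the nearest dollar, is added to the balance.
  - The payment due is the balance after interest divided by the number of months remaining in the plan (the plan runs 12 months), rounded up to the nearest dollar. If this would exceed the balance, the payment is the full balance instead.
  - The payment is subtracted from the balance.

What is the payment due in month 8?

$1,969.00

Month 1: opening $22,515.71; interest $91.00 → $22,606.71; payment $1,884.00; balance $20,722.71
Month 2: opening $20,722.71; interest $91.00 → $20,813.71; payment $1,893.00; balance $18,920.71
Month 3: opening $18,920.71; interest $91.00 → $19,011.71; payment $1,902.00; balance $17,109.71
Month 4: opening $17,109.71; interest $91.00 → $17,200.71; payment $1,912.00; balance $15,288.71
Month 5: opening $15,288.71; interest $91.00 → $15,379.71; payment $1,923.00; balance $13,456.71
Month 6: opening $13,456.71; interest $91.00 → $13,547.71; payment $1,936.00; balance $11,611.71
Month 7: opening $11,611.71; interest $91.00 → $11,702.71; payment $1,951.00; balance $9,751.71
Month 8: opening $9,751.71; interest $91.00 → $9,842.71; payment $1,969.00; balance $7,873.71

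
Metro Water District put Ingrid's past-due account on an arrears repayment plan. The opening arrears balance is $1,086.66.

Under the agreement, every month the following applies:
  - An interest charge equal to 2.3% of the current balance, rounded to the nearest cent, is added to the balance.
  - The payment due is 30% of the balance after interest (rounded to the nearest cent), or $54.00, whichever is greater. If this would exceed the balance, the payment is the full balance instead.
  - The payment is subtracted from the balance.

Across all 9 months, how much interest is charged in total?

$82.76

Month 1: $1,086.66 +$24.99 interest = $1,111.65; pay $333.50 → $778.15
Month 2: $778.15 +$17.90 interest = $796.05; pay $238.82 → $557.23
Month 3: $557.23 +$12.82 interest = $570.05; pay $171.02 → $399.03
Month 4: $399.03 +$9.18 interest = $408.21; pay $122.46 → $285.75
Month 5: $285.75 +$6.57 interest = $292.32; pay $87.70 → $204.62
Month 6: $204.62 +$4.71 interest = $209.33; pay $62.80 → $146.53
Month 7: $146.53 +$3.37 interest = $149.90; pay $54.00 → $95.90
Month 8: $95.90 +$2.21 interest = $98.11; pay $54.00 → $44.11
Month 9: $44.11 +$1.01 interest = $45.12; pay $45.12 → $0.00
Total interest: $24.99 + $17.90 + $12.82 + $9.18 + $6.57 + $4.71 + $3.37 + $2.21 + $1.01 = $82.76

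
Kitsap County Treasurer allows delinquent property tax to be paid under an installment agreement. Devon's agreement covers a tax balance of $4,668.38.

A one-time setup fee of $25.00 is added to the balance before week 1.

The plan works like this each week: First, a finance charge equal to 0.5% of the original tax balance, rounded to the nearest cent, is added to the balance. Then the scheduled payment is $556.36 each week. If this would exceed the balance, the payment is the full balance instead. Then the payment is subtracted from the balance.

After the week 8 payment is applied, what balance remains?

$429.22

# | Opening | Interest | Payment | End bal
1 | $4,693.38 | $23.34 | $556.36 | $4,160.36
2 | $4,160.36 | $23.34 | $556.36 | $3,627.34
3 | $3,627.34 | $23.34 | $556.36 | $3,094.32
4 | $3,094.32 | $23.34 | $556.36 | $2,561.30
5 | $2,561.30 | $23.34 | $556.36 | $2,028.28
6 | $2,028.28 | $23.34 | $556.36 | $1,495.26
7 | $1,495.26 | $23.34 | $556.36 | $962.24
8 | $962.24 | $23.34 | $556.36 | $429.22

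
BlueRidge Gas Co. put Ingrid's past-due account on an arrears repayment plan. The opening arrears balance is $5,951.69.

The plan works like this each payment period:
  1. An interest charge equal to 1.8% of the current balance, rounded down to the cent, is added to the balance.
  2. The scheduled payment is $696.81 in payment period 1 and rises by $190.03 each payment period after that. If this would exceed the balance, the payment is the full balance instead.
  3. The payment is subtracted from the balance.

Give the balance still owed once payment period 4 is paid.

Payment period 1: $5,951.69 +$107.13 interest = $6,058.82; pay $696.81 → $5,362.01
Payment period 2: $5,362.01 +$96.51 interest = $5,458.52; pay $886.84 → $4,571.68
Payment period 3: $4,571.68 +$82.29 interest = $4,653.97; pay $1,076.87 → $3,577.10
Payment period 4: $3,577.10 +$64.38 interest = $3,641.48; pay $1,266.90 → $2,374.58

$2,374.58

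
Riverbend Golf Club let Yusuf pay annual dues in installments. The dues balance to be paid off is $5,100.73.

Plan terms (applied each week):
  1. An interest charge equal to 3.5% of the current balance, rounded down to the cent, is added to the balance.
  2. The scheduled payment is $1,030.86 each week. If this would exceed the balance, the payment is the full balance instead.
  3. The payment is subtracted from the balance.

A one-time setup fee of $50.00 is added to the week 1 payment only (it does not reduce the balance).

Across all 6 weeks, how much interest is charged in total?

$602.21

Week 1: $5,100.73 +$178.52 interest = $5,279.25; pay $1,030.86 (+ $50.00 fee) → $4,248.39
Week 2: $4,248.39 +$148.69 interest = $4,397.08; pay $1,030.86 → $3,366.22
Week 3: $3,366.22 +$117.81 interest = $3,484.03; pay $1,030.86 → $2,453.17
Week 4: $2,453.17 +$85.86 interest = $2,539.03; pay $1,030.86 → $1,508.17
Week 5: $1,508.17 +$52.78 interest = $1,560.95; pay $1,030.86 → $530.09
Week 6: $530.09 +$18.55 interest = $548.64; pay $548.64 → $0.00
Total interest: $178.52 + $148.69 + $117.81 + $85.86 + $52.78 + $18.55 = $602.21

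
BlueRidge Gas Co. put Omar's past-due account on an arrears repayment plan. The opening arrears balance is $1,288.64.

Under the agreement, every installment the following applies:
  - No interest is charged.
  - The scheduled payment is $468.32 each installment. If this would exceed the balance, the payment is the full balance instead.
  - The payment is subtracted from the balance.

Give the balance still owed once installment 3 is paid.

$0.00

Installment 1: $1,288.64 − $468.32 → $820.32
Installment 2: $820.32 − $468.32 → $352.00
Installment 3: $352.00 − $352.00 → $0.00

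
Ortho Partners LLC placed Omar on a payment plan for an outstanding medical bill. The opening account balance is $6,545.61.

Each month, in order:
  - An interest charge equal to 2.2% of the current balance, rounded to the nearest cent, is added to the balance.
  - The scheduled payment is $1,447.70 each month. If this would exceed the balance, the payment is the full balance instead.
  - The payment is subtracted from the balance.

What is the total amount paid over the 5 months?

# | Opening | Interest | Payment | End bal
1 | $6,545.61 | $144.00 | $1,447.70 | $5,241.91
2 | $5,241.91 | $115.32 | $1,447.70 | $3,909.53
3 | $3,909.53 | $86.01 | $1,447.70 | $2,547.84
4 | $2,547.84 | $56.05 | $1,447.70 | $1,156.19
5 | $1,156.19 | $25.44 | $1,181.63 | $0.00
Total paid: $6,972.43

$6,972.43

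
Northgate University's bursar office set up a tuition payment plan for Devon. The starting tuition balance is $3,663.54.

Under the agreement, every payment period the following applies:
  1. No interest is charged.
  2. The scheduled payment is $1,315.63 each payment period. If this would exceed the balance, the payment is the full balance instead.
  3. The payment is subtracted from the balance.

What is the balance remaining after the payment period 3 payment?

Payment period 1: $3,663.54 − $1,315.63 → $2,347.91
Payment period 2: $2,347.91 − $1,315.63 → $1,032.28
Payment period 3: $1,032.28 − $1,032.28 → $0.00

$0.00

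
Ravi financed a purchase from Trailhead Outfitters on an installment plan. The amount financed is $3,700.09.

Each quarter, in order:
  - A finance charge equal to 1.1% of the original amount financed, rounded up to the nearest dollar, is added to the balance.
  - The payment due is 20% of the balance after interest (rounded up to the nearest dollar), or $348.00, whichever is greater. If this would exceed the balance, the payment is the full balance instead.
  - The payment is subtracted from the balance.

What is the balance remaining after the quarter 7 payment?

Quarter 1: opening $3,700.09; interest $41.00 → $3,741.09; payment $749.00; balance $2,992.09
Quarter 2: opening $2,992.09; interest $41.00 → $3,033.09; payment $607.00; balance $2,426.09
Quarter 3: opening $2,426.09; interest $41.00 → $2,467.09; payment $494.00; balance $1,973.09
Quarter 4: opening $1,973.09; interest $41.00 → $2,014.09; payment $403.00; balance $1,611.09
Quarter 5: opening $1,611.09; interest $41.00 → $1,652.09; payment $348.00; balance $1,304.09
Quarter 6: opening $1,304.09; interest $41.00 → $1,345.09; payment $348.00; balance $997.09
Quarter 7: opening $997.09; interest $41.00 → $1,038.09; payment $348.00; balance $690.09

$690.09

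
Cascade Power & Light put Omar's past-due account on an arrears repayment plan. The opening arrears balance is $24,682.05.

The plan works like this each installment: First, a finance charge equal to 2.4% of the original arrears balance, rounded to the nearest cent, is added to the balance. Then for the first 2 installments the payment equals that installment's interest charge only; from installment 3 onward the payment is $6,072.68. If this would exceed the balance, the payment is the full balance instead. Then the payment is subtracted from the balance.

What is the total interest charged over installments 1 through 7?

$4,146.59

Installment 1: $24,682.05 +$592.37 interest = $25,274.42; pay $592.37 → $24,682.05
Installment 2: $24,682.05 +$592.37 interest = $25,274.42; pay $592.37 → $24,682.05
Installment 3: $24,682.05 +$592.37 interest = $25,274.42; pay $6,072.68 → $19,201.74
Installment 4: $19,201.74 +$592.37 interest = $19,794.11; pay $6,072.68 → $13,721.43
Installment 5: $13,721.43 +$592.37 interest = $14,313.80; pay $6,072.68 → $8,241.12
Installment 6: $8,241.12 +$592.37 interest = $8,833.49; pay $6,072.68 → $2,760.81
Installment 7: $2,760.81 +$592.37 interest = $3,353.18; pay $3,353.18 → $0.00
Total interest: $592.37 + $592.37 + $592.37 + $592.37 + $592.37 + $592.37 + $592.37 = $4,146.59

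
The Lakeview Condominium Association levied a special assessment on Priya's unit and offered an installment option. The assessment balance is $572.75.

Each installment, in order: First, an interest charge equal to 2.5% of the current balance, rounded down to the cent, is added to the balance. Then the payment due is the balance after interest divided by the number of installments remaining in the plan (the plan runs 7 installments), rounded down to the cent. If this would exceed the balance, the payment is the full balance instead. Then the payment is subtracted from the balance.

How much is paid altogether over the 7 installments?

Installment 1: opening $572.75; interest $14.31 → $587.06; payment $83.86; balance $503.20
Installment 2: opening $503.20; interest $12.58 → $515.78; payment $85.96; balance $429.82
Installment 3: opening $429.82; interest $10.74 → $440.56; payment $88.11; balance $352.45
Installment 4: opening $352.45; interest $8.81 → $361.26; payment $90.31; balance $270.95
Installment 5: opening $270.95; interest $6.77 → $277.72; payment $92.57; balance $185.15
Installment 6: opening $185.15; interest $4.62 → $189.77; payment $94.88; balance $94.89
Installment 7: opening $94.89; interest $2.37 → $97.26; payment $97.26; balance $0.00
Total paid: $632.95

$632.95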